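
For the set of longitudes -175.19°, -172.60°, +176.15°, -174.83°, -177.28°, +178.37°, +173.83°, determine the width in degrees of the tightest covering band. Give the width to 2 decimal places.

13.57°

Sort the longitudes: -177.28°, -175.19°, -174.83°, -172.60°, +173.83°, +176.15°, +178.37°.
Eastward gaps between consecutive values (wrapping around): 2.09°, 0.36°, 2.23°, 346.43°, 2.32°, 2.22°, 4.35°.
Largest gap = 346.43° ⇒ minimal covering band is its complement: 360° − 346.43° = 13.57°.
Band runs from +173.83° eastward to -172.60°, crossing the antimeridian.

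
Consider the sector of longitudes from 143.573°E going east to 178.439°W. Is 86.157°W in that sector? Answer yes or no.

Band width going east from +143.573° to -178.439°: ((-178.439 − 143.573) mod 360) = 37.988°.
Offset of -86.157° east of the west edge: ((-86.157 − 143.573) mod 360) = 130.270°.
130.270° > 37.988° ⇒ outside.

No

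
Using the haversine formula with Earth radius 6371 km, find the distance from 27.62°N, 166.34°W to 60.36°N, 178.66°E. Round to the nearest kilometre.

3813 km

Δλ = 178.66 − -166.34 = 345.00°; wrapped into (−180°, 180°]: -15.00°.
Δφ = 60.36 − 27.62 = 32.74°.
a = sin²(Δφ/2) + cos φ₁ · cos φ₂ · sin²(Δλ/2) = 0.086899.
c = 2·atan2(√a, √(1−a)) = 0.59846 rad → d = 6371·c ≈ 3812.81 km.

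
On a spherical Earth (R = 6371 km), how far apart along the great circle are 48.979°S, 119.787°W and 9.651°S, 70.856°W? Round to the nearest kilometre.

Δλ = -70.856 − -119.787 = 48.931°.
Δφ = -9.651 − -48.979 = 39.328°.
a = sin²(Δφ/2) + cos φ₁ · cos φ₂ · sin²(Δλ/2) = 0.224214.
c = 2·atan2(√a, √(1−a)) = 0.98655 rad → d = 6371·c ≈ 6285.30 km.

6285 km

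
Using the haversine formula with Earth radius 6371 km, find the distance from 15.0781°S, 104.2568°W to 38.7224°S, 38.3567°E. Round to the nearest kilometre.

12881 km

Δλ = 38.3567 − -104.2568 = 142.6135°.
Δφ = -38.7224 − -15.0781 = -23.6443°.
a = sin²(Δφ/2) + cos φ₁ · cos φ₂ · sin²(Δλ/2) = 0.717917.
c = 2·atan2(√a, √(1−a)) = 2.02176 rad → d = 6371·c ≈ 12880.64 km.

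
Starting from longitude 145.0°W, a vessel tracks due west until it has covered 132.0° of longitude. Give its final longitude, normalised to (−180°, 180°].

83.0°E

Start at -145.0°; shift −132.0° → -277.0°.
-277.0° lies outside (−180°, 180°]; add 360° → +83.0°.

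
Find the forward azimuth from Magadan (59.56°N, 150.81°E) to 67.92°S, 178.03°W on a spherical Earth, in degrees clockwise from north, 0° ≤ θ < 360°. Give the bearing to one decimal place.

165.4°

Δλ = -178.03 − 150.81 = -328.84°; wrapped into (−180°, 180°]: 31.16°.
θ = atan2( sin Δλ · cos φ₂ , cos φ₁ · sin φ₂ − sin φ₁ · cos φ₂ · cos Δλ )
  = atan2(0.19450, -0.74681) = 165.402° → normalised to [0°, 360°): 165.402°.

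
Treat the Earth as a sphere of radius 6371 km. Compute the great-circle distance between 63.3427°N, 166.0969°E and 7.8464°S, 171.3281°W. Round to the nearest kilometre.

Δλ = -171.3281 − 166.0969 = -337.4250°; wrapped into (−180°, 180°]: 22.5750°.
Δφ = -7.8464 − 63.3427 = -71.1891°.
a = sin²(Δφ/2) + cos φ₁ · cos φ₂ · sin²(Δλ/2) = 0.355805.
c = 2·atan2(√a, √(1−a)) = 1.27825 rad → d = 6371·c ≈ 8143.73 km.

8144 km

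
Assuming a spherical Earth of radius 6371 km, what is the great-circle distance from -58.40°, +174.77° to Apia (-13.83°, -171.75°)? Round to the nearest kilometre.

Δλ = -171.75 − 174.77 = -346.52°; wrapped into (−180°, 180°]: 13.48°.
Δφ = -13.83 − -58.40 = 44.57°.
a = sin²(Δφ/2) + cos φ₁ · cos φ₂ · sin²(Δλ/2) = 0.150812.
c = 2·atan2(√a, √(1−a)) = 0.79767 rad → d = 6371·c ≈ 5081.95 km.

5082 km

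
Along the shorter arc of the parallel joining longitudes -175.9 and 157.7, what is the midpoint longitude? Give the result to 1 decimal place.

+170.9°

Signed shortest Δλ from -175.9° to +157.7° is -26.4°.
Midpoint longitude = -175.9° + (-26.4°)/2 = -175.9° − 13.2° = -189.1°.
Normalise into (−180°, 180°]: +170.9°.
(The naïve average (-175.9 + +157.7)/2 = -9.1° is on the wrong side of the globe.)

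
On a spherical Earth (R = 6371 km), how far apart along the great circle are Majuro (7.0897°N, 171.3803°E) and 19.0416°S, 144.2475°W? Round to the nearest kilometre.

Δλ = -144.2475 − 171.3803 = -315.6278°; wrapped into (−180°, 180°]: 44.3722°.
Δφ = -19.0416 − 7.0897 = -26.1313°.
a = sin²(Δφ/2) + cos φ₁ · cos φ₂ · sin²(Δλ/2) = 0.184867.
c = 2·atan2(√a, √(1−a)) = 0.88890 rad → d = 6371·c ≈ 5663.19 km.

5663 km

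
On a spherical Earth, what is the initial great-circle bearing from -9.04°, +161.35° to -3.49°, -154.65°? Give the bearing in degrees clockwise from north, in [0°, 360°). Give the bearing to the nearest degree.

86°

Δλ = -154.65 − 161.35 = -316.00°; wrapped into (−180°, 180°]: 44.00°.
θ = atan2( sin Δλ · cos φ₂ , cos φ₁ · sin φ₂ − sin φ₁ · cos φ₂ · cos Δλ )
  = atan2(0.69337, 0.05270) = 85.654° → normalised to [0°, 360°): 85.654°.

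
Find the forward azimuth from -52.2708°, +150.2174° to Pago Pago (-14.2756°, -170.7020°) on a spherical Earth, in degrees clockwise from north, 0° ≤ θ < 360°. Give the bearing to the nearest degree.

54°

Δλ = -170.7020 − 150.2174 = -320.9194°; wrapped into (−180°, 180°]: 39.0806°.
θ = atan2( sin Δλ · cos φ₂ , cos φ₁ · sin φ₂ − sin φ₁ · cos φ₂ · cos Δλ )
  = atan2(0.61095, 0.44410) = 53.986° → normalised to [0°, 360°): 53.986°.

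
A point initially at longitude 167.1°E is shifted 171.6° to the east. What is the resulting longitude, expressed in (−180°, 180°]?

21.3°W

Start at +167.1°; shift +171.6° → +338.7°.
+338.7° lies outside (−180°, 180°]; subtract 360° → -21.3°.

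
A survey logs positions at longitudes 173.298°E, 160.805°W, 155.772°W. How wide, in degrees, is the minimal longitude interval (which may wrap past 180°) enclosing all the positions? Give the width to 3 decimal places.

30.930°

Sort the longitudes: -160.805°, -155.772°, +173.298°.
Eastward gaps between consecutive values (wrapping around): 5.033°, 329.070°, 25.897°.
Largest gap = 329.070° ⇒ minimal covering band is its complement: 360° − 329.070° = 30.930°.
Band runs from +173.298° eastward to -155.772°, crossing the antimeridian.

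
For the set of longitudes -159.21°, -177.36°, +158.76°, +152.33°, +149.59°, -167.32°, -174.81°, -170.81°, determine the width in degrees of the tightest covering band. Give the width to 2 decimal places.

Sort the longitudes: -177.36°, -174.81°, -170.81°, -167.32°, -159.21°, +149.59°, +152.33°, +158.76°.
Eastward gaps between consecutive values (wrapping around): 2.55°, 4.00°, 3.49°, 8.11°, 308.80°, 2.74°, 6.43°, 23.88°.
Largest gap = 308.80° ⇒ minimal covering band is its complement: 360° − 308.80° = 51.20°.
Band runs from +149.59° eastward to -159.21°, crossing the antimeridian.

51.20°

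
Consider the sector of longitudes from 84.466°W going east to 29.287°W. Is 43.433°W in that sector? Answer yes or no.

Band width going east from -84.466° to -29.287°: ((-29.287 − -84.466) mod 360) = 55.179°.
Offset of -43.433° east of the west edge: ((-43.433 − -84.466) mod 360) = 41.033°.
41.033° ≤ 55.179° ⇒ inside.

Yes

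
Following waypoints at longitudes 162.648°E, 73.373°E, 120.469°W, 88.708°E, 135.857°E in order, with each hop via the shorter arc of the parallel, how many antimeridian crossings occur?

Leg 1: +162.648° → +73.373°, shortest Δλ = -89.275° (west) — does not cross 180°.
Leg 2: +73.373° → -120.469°, shortest Δλ = 166.158° (east) — crosses 180°.
Leg 3: -120.469° → +88.708°, shortest Δλ = -150.823° (west) — crosses 180°.
Leg 4: +88.708° → +135.857°, shortest Δλ = 47.149° (east) — does not cross 180°.
Total crossings: 2.

2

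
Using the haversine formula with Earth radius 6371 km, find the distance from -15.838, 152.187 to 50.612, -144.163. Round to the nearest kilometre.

9625 km

Δλ = -144.163 − 152.187 = -296.350°; wrapped into (−180°, 180°]: 63.650°.
Δφ = 50.612 − -15.838 = 66.450°.
a = sin²(Δφ/2) + cos φ₁ · cos φ₂ · sin²(Δλ/2) = 0.469983.
c = 2·atan2(√a, √(1−a)) = 1.51073 rad → d = 6371·c ≈ 9624.84 km.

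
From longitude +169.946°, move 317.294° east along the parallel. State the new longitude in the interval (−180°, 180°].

Start at +169.946°; shift +317.294° → +487.240°.
+487.240° lies outside (−180°, 180°]; subtract 360° → +127.240°.

+127.240°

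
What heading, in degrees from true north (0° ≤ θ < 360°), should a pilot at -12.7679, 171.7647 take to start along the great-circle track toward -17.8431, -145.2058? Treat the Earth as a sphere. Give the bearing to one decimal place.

Δλ = -145.2058 − 171.7647 = -316.9705°; wrapped into (−180°, 180°]: 43.0295°.
θ = atan2( sin Δλ · cos φ₂ , cos φ₁ · sin φ₂ − sin φ₁ · cos φ₂ · cos Δλ )
  = atan2(0.64955, -0.14505) = 102.588° → normalised to [0°, 360°): 102.588°.

102.6°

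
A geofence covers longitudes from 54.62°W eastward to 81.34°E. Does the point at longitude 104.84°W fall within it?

No

Band width going east from -54.62° to +81.34°: ((81.34 − -54.62) mod 360) = 135.96°.
Offset of -104.84° east of the west edge: ((-104.84 − -54.62) mod 360) = 309.78°.
309.78° > 135.96° ⇒ outside.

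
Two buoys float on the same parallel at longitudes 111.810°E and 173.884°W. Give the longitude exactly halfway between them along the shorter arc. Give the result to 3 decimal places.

148.963°E

Signed shortest Δλ from +111.810° to -173.884° is +74.306°.
Midpoint longitude = +111.810° + (+74.306°)/2 = +111.810° + 37.153° = +148.963°.
(The naïve average (+111.810 + -173.884)/2 = -31.037° is on the wrong side of the globe.)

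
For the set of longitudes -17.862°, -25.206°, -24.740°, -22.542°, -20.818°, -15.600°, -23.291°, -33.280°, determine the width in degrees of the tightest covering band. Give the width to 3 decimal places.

Sort the longitudes: -33.280°, -25.206°, -24.740°, -23.291°, -22.542°, -20.818°, -17.862°, -15.600°.
Eastward gaps between consecutive values (wrapping around): 8.074°, 0.466°, 1.449°, 0.749°, 1.724°, 2.956°, 2.262°, 342.320°.
Largest gap = 342.320° ⇒ minimal covering band is its complement: 360° − 342.320° = 17.680°.
Band runs from -33.280° eastward to -15.600°.

17.680°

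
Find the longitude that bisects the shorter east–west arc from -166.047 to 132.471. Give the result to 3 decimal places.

Signed shortest Δλ from -166.047° to +132.471° is -61.482°.
Midpoint longitude = -166.047° + (-61.482°)/2 = -166.047° − 30.741° = -196.788°.
Normalise into (−180°, 180°]: +163.212°.
(The naïve average (-166.047 + +132.471)/2 = -16.788° is on the wrong side of the globe.)

+163.212°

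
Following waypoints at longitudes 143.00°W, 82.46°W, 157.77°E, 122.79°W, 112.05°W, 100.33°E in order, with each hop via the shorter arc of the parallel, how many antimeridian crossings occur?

3

Leg 1: -143.00° → -82.46°, shortest Δλ = 60.54° (east) — does not cross 180°.
Leg 2: -82.46° → +157.77°, shortest Δλ = -119.77° (west) — crosses 180°.
Leg 3: +157.77° → -122.79°, shortest Δλ = 79.44° (east) — crosses 180°.
Leg 4: -122.79° → -112.05°, shortest Δλ = 10.74° (east) — does not cross 180°.
Leg 5: -112.05° → +100.33°, shortest Δλ = -147.62° (west) — crosses 180°.
Total crossings: 3.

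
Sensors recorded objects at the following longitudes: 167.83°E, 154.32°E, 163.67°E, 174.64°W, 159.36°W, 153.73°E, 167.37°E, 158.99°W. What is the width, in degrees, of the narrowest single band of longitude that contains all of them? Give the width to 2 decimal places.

47.28°

Sort the longitudes: -174.64°, -159.36°, -158.99°, +153.73°, +154.32°, +163.67°, +167.37°, +167.83°.
Eastward gaps between consecutive values (wrapping around): 15.28°, 0.37°, 312.72°, 0.59°, 9.35°, 3.70°, 0.46°, 17.53°.
Largest gap = 312.72° ⇒ minimal covering band is its complement: 360° − 312.72° = 47.28°.
Band runs from +153.73° eastward to -158.99°, crossing the antimeridian.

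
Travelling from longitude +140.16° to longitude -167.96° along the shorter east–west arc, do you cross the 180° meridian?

Naïve |-167.96 − 140.16| = 308.12° > 180°, so the shorter arc goes the other way round — across 180°.
Signed shortest Δλ = ((-167.96 − 140.16 + 180) mod 360) − 180 = 51.88°.
Going east by 51.88° from +140.16° passes through 180° before reaching -167.96°.

Yes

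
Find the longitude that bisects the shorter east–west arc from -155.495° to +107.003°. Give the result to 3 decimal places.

Signed shortest Δλ from -155.495° to +107.003° is -97.502°.
Midpoint longitude = -155.495° + (-97.502°)/2 = -155.495° − 48.751° = -204.246°.
Normalise into (−180°, 180°]: +155.754°.
(The naïve average (-155.495 + +107.003)/2 = -24.246° is on the wrong side of the globe.)

+155.754°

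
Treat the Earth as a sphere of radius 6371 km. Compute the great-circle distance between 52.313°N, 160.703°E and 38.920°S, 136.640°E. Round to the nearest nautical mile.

Δλ = 136.640 − 160.703 = -24.063°.
Δφ = -38.920 − 52.313 = -91.233°.
a = sin²(Δφ/2) + cos φ₁ · cos φ₂ · sin²(Δλ/2) = 0.531426.
c = 2·atan2(√a, √(1−a)) = 1.63369 rad → d = 6371·c ≈ 10408.24 km ≈ 5620.00 nmi.

5620 nmi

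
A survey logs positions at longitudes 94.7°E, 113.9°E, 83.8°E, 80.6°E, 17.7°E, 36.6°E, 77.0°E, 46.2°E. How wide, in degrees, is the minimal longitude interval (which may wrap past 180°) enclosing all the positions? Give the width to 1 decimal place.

Sort the longitudes: +17.7°, +36.6°, +46.2°, +77.0°, +80.6°, +83.8°, +94.7°, +113.9°.
Eastward gaps between consecutive values (wrapping around): 18.9°, 9.6°, 30.8°, 3.6°, 3.2°, 10.9°, 19.2°, 263.8°.
Largest gap = 263.8° ⇒ minimal covering band is its complement: 360° − 263.8° = 96.2°.
Band runs from +17.7° eastward to +113.9°.

96.2°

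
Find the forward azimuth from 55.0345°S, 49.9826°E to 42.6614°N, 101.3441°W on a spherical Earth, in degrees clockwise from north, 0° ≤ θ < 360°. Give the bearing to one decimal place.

248.3°

Δλ = -101.3441 − 49.9826 = -151.3267°.
θ = atan2( sin Δλ · cos φ₂ , cos φ₁ · sin φ₂ − sin φ₁ · cos φ₂ · cos Δλ )
  = atan2(-0.35284, -0.14038) = -111.695° → normalised to [0°, 360°): 248.305°.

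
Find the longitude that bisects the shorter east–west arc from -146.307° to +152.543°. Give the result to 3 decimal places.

-176.882°

Signed shortest Δλ from -146.307° to +152.543° is -61.150°.
Midpoint longitude = -146.307° + (-61.150°)/2 = -146.307° − 30.575° = -176.882°.
(The naïve average (-146.307 + +152.543)/2 = 3.118° is on the wrong side of the globe.)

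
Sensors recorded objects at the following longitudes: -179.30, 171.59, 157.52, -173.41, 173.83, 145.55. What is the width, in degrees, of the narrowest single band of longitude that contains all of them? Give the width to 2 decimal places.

Sort the longitudes: -179.30°, -173.41°, +145.55°, +157.52°, +171.59°, +173.83°.
Eastward gaps between consecutive values (wrapping around): 5.89°, 318.96°, 11.97°, 14.07°, 2.24°, 6.87°.
Largest gap = 318.96° ⇒ minimal covering band is its complement: 360° − 318.96° = 41.04°.
Band runs from +145.55° eastward to -173.41°, crossing the antimeridian.

41.04°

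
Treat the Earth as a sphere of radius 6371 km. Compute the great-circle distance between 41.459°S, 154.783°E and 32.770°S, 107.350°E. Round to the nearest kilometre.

4260 km

Δλ = 107.350 − 154.783 = -47.433°.
Δφ = -32.770 − -41.459 = 8.689°.
a = sin²(Δφ/2) + cos φ₁ · cos φ₂ · sin²(Δλ/2) = 0.107682.
c = 2·atan2(√a, √(1−a)) = 0.66869 rad → d = 6371·c ≈ 4260.20 km.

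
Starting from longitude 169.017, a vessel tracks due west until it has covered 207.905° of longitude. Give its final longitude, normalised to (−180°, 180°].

-38.888°

Start at +169.017°; shift −207.905° → -38.888°.
-38.888° already lies in (−180°, 180°].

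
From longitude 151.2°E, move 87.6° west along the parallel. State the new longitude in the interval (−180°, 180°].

Start at +151.2°; shift −87.6° → +63.6°.
+63.6° already lies in (−180°, 180°].

63.6°E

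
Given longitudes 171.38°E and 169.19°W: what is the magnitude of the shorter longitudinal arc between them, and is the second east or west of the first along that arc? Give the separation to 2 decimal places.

Raw difference: -169.19 − 171.38 = -340.57°.
Normalise into (−180°, 180°]: -340.57° + 360° = 19.43°.
Positive ⇒ the second point lies to the east; separation 19.43°.

19.43° east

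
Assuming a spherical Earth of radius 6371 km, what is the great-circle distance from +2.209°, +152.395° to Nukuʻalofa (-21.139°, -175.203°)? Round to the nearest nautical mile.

2364 nmi

Δλ = -175.203 − 152.395 = -327.598°; wrapped into (−180°, 180°]: 32.402°.
Δφ = -21.139 − 2.209 = -23.348°.
a = sin²(Δφ/2) + cos φ₁ · cos φ₂ · sin²(Δλ/2) = 0.113496.
c = 2·atan2(√a, √(1−a)) = 0.68723 rad → d = 6371·c ≈ 4378.32 km ≈ 2364.10 nmi.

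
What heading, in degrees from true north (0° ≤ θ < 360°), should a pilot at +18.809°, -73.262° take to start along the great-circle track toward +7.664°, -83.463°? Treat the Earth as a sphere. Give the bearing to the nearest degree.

Δλ = -83.463 − -73.262 = -10.201°.
θ = atan2( sin Δλ · cos φ₂ , cos φ₁ · sin φ₂ − sin φ₁ · cos φ₂ · cos Δλ )
  = atan2(-0.17552, -0.18824) = -137.003° → normalised to [0°, 360°): 222.997°.

223°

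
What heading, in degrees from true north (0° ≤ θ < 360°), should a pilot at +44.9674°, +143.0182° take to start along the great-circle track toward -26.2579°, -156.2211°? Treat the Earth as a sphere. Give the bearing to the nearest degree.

129°

Δλ = -156.2211 − 143.0182 = -299.2393°; wrapped into (−180°, 180°]: 60.7607°.
θ = atan2( sin Δλ · cos φ₂ , cos φ₁ · sin φ₂ − sin φ₁ · cos φ₂ · cos Δλ )
  = atan2(0.78255, -0.62259) = 128.505° → normalised to [0°, 360°): 128.505°.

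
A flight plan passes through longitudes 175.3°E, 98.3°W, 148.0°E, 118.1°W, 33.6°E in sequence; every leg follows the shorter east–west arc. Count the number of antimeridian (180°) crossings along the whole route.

Leg 1: +175.3° → -98.3°, shortest Δλ = 86.4° (east) — crosses 180°.
Leg 2: -98.3° → +148.0°, shortest Δλ = -113.7° (west) — crosses 180°.
Leg 3: +148.0° → -118.1°, shortest Δλ = 93.9° (east) — crosses 180°.
Leg 4: -118.1° → +33.6°, shortest Δλ = 151.7° (east) — does not cross 180°.
Total crossings: 3.

3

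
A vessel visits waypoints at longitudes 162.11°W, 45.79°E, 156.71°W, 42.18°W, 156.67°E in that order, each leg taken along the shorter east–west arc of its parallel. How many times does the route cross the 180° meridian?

3

Leg 1: -162.11° → +45.79°, shortest Δλ = -152.1° (west) — crosses 180°.
Leg 2: +45.79° → -156.71°, shortest Δλ = 157.5° (east) — crosses 180°.
Leg 3: -156.71° → -42.18°, shortest Δλ = 114.53° (east) — does not cross 180°.
Leg 4: -42.18° → +156.67°, shortest Δλ = -161.15° (west) — crosses 180°.
Total crossings: 3.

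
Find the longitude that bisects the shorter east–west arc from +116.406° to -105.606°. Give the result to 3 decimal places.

Signed shortest Δλ from +116.406° to -105.606° is +137.988°.
Midpoint longitude = +116.406° + (+137.988°)/2 = +116.406° + 68.994° = +185.400°.
Normalise into (−180°, 180°]: -174.600°.
(The naïve average (+116.406 + -105.606)/2 = 5.4° is on the wrong side of the globe.)

-174.600°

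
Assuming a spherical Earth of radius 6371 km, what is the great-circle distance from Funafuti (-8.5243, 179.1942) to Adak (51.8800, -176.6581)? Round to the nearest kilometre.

Δλ = -176.6581 − 179.1942 = -355.8523°; wrapped into (−180°, 180°]: 4.1477°.
Δφ = 51.8800 − -8.5243 = 60.4043°.
a = sin²(Δφ/2) + cos φ₁ · cos φ₂ · sin²(Δλ/2) = 0.253861.
c = 2·atan2(√a, √(1−a)) = 1.05609 rad → d = 6371·c ≈ 6728.36 km.

6728 km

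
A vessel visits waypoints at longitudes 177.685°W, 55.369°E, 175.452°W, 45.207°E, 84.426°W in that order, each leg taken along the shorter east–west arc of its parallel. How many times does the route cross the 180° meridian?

Leg 1: -177.685° → +55.369°, shortest Δλ = -126.946° (west) — crosses 180°.
Leg 2: +55.369° → -175.452°, shortest Δλ = 129.179° (east) — crosses 180°.
Leg 3: -175.452° → +45.207°, shortest Δλ = -139.341° (west) — crosses 180°.
Leg 4: +45.207° → -84.426°, shortest Δλ = -129.633° (west) — does not cross 180°.
Total crossings: 3.

3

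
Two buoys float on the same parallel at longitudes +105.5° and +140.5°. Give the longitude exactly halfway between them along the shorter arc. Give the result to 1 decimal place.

Signed shortest Δλ from +105.5° to +140.5° is +35.0°.
Midpoint longitude = +105.5° + (+35.0°)/2 = +105.5° + 17.5° = +123.0°.

+123.0°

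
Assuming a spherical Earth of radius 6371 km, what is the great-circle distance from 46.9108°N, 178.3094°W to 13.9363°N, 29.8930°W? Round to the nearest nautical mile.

Δλ = -29.8930 − -178.3094 = 148.4164°.
Δφ = 13.9363 − 46.9108 = -32.9745°.
a = sin²(Δφ/2) + cos φ₁ · cos φ₂ · sin²(Δλ/2) = 0.694466.
c = 2·atan2(√a, √(1−a)) = 1.97027 rad → d = 6371·c ≈ 12552.58 km ≈ 6777.85 nmi.

6778 nmi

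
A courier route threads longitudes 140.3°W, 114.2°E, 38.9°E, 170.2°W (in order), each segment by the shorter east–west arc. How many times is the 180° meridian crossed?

Leg 1: -140.3° → +114.2°, shortest Δλ = -105.5° (west) — crosses 180°.
Leg 2: +114.2° → +38.9°, shortest Δλ = -75.3° (west) — does not cross 180°.
Leg 3: +38.9° → -170.2°, shortest Δλ = 150.9° (east) — crosses 180°.
Total crossings: 2.

2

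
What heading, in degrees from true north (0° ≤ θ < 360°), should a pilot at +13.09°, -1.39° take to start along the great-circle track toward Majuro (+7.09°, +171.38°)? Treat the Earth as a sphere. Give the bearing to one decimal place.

Δλ = 171.38 − -1.39 = 172.77°.
θ = atan2( sin Δλ · cos φ₂ , cos φ₁ · sin φ₂ − sin φ₁ · cos φ₂ · cos Δλ )
  = atan2(0.12489, 0.34318) = 19.997° → normalised to [0°, 360°): 19.997°.

20.0°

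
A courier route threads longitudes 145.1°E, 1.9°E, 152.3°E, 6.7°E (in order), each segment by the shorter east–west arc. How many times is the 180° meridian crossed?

Leg 1: +145.1° → +1.9°, shortest Δλ = -143.2° (west) — does not cross 180°.
Leg 2: +1.9° → +152.3°, shortest Δλ = 150.4° (east) — does not cross 180°.
Leg 3: +152.3° → +6.7°, shortest Δλ = -145.6° (west) — does not cross 180°.
Total crossings: 0.

0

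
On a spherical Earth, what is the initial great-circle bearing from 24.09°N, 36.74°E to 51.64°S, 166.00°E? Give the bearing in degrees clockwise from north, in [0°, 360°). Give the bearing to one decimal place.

139.1°

Δλ = 166.00 − 36.74 = 129.26°.
θ = atan2( sin Δλ · cos φ₂ , cos φ₁ · sin φ₂ − sin φ₁ · cos φ₂ · cos Δλ )
  = atan2(0.48052, -0.55553) = 139.141° → normalised to [0°, 360°): 139.141°.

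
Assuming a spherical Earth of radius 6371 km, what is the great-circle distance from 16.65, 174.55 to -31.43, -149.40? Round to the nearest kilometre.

Δλ = -149.40 − 174.55 = -323.95°; wrapped into (−180°, 180°]: 36.05°.
Δφ = -31.43 − 16.65 = -48.08°.
a = sin²(Δφ/2) + cos φ₁ · cos φ₂ · sin²(Δλ/2) = 0.244228.
c = 2·atan2(√a, √(1−a)) = 1.03382 rad → d = 6371·c ≈ 6586.44 km.

6586 km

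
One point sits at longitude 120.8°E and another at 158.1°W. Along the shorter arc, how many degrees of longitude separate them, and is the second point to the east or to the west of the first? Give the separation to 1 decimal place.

Raw difference: -158.1 − 120.8 = -278.9°.
Normalise into (−180°, 180°]: -278.9° + 360° = 81.1°.
Positive ⇒ the second point lies to the east; separation 81.1°.

81.1° east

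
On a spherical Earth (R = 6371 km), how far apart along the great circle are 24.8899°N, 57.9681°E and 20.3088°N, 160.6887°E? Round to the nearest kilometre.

Δλ = 160.6887 − 57.9681 = 102.7206°.
Δφ = 20.3088 − 24.8899 = -4.5811°.
a = sin²(Δφ/2) + cos φ₁ · cos φ₂ · sin²(Δλ/2) = 0.520625.
c = 2·atan2(√a, √(1−a)) = 1.61206 rad → d = 6371·c ≈ 10270.42 km.

10270 km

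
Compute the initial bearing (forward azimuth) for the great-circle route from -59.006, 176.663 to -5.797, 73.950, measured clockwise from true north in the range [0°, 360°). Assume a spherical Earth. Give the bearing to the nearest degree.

Δλ = 73.950 − 176.663 = -102.713°.
θ = atan2( sin Δλ · cos φ₂ , cos φ₁ · sin φ₂ − sin φ₁ · cos φ₂ · cos Δλ )
  = atan2(-0.97050, -0.23969) = -103.873° → normalised to [0°, 360°): 256.127°.

256°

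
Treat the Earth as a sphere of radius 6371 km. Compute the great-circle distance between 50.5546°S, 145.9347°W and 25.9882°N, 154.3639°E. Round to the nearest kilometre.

Δλ = 154.3639 − -145.9347 = 300.2986°; wrapped into (−180°, 180°]: -59.7014°.
Δφ = 25.9882 − -50.5546 = 76.5428°.
a = sin²(Δφ/2) + cos φ₁ · cos φ₂ · sin²(Δλ/2) = 0.525129.
c = 2·atan2(√a, √(1−a)) = 1.62107 rad → d = 6371·c ≈ 10327.87 km.

10328 km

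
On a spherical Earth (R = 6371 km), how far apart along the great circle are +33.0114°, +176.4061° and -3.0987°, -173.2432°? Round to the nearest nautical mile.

Δλ = -173.2432 − 176.4061 = -349.6493°; wrapped into (−180°, 180°]: 10.3507°.
Δφ = -3.0987 − 33.0114 = -36.1101°.
a = sin²(Δφ/2) + cos φ₁ · cos φ₂ · sin²(Δλ/2) = 0.102870.
c = 2·atan2(√a, √(1−a)) = 0.65301 rad → d = 6371·c ≈ 4160.32 km ≈ 2246.39 nmi.

2246 nmi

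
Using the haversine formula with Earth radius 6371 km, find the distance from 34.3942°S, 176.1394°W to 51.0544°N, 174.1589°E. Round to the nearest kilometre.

Δλ = 174.1589 − -176.1394 = 350.2983°; wrapped into (−180°, 180°]: -9.7017°.
Δφ = 51.0544 − -34.3942 = 85.4486°.
a = sin²(Δφ/2) + cos φ₁ · cos φ₂ · sin²(Δλ/2) = 0.464032.
c = 2·atan2(√a, √(1−a)) = 1.49880 rad → d = 6371·c ≈ 9548.85 km.

9549 km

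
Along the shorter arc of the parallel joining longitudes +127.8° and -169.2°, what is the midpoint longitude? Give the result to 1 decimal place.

+159.3°

Signed shortest Δλ from +127.8° to -169.2° is +63.0°.
Midpoint longitude = +127.8° + (+63.0°)/2 = +127.8° + 31.5° = +159.3°.
(The naïve average (+127.8 + -169.2)/2 = -20.7° is on the wrong side of the globe.)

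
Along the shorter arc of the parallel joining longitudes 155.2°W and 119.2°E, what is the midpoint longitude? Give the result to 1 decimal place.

Signed shortest Δλ from -155.2° to +119.2° is -85.6°.
Midpoint longitude = -155.2° + (-85.6°)/2 = -155.2° − 42.8° = -198.0°.
Normalise into (−180°, 180°]: +162.0°.
(The naïve average (-155.2 + +119.2)/2 = -18.0° is on the wrong side of the globe.)

162.0°E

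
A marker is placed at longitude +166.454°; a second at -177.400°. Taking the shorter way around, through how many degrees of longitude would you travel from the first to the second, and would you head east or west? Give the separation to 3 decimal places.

Raw difference: -177.400 − 166.454 = -343.854°.
Normalise into (−180°, 180°]: -343.854° + 360° = 16.146°.
Positive ⇒ the second point lies to the east; separation 16.146°.

16.146° east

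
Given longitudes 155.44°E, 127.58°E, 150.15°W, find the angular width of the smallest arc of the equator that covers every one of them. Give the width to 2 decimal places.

82.27°

Sort the longitudes: -150.15°, +127.58°, +155.44°.
Eastward gaps between consecutive values (wrapping around): 277.73°, 27.86°, 54.41°.
Largest gap = 277.73° ⇒ minimal covering band is its complement: 360° − 277.73° = 82.27°.
Band runs from +127.58° eastward to -150.15°, crossing the antimeridian.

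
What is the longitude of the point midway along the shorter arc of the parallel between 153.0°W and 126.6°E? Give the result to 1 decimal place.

Signed shortest Δλ from -153.0° to +126.6° is -80.4°.
Midpoint longitude = -153.0° + (-80.4°)/2 = -153.0° − 40.2° = -193.2°.
Normalise into (−180°, 180°]: +166.8°.
(The naïve average (-153.0 + +126.6)/2 = -13.2° is on the wrong side of the globe.)

166.8°E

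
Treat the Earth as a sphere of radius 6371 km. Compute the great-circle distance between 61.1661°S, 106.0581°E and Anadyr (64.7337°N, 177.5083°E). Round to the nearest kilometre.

Δλ = 177.5083 − 106.0581 = 71.4502°.
Δφ = 64.7337 − -61.1661 = 125.8998°.
a = sin²(Δφ/2) + cos φ₁ · cos φ₂ · sin²(Δλ/2) = 0.863365.
c = 2·atan2(√a, √(1−a)) = 2.38435 rad → d = 6371·c ≈ 15190.67 km.

15191 km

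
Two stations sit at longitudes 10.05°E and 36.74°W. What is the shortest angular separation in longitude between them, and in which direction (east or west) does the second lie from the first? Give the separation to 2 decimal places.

46.79° west

Raw difference: -36.74 − 10.05 = -46.79°.
Normalise into (−180°, 180°]: -46.79° stays -46.79°.
Negative ⇒ the second point lies to the west; separation 46.79°.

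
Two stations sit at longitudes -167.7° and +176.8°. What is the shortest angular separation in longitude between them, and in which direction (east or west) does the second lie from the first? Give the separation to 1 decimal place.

Raw difference: 176.8 − -167.7 = 344.5°.
Normalise into (−180°, 180°]: 344.5° − 360° = -15.5°.
Negative ⇒ the second point lies to the west; separation 15.5°.

15.5° west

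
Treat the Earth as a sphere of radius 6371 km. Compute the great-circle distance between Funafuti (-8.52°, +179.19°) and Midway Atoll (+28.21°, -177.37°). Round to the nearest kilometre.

4101 km

Δλ = -177.37 − 179.19 = -356.56°; wrapped into (−180°, 180°]: 3.44°.
Δφ = 28.21 − -8.52 = 36.73°.
a = sin²(Δφ/2) + cos φ₁ · cos φ₂ · sin²(Δλ/2) = 0.100054.
c = 2·atan2(√a, √(1−a)) = 0.64368 rad → d = 6371·c ≈ 4100.89 km.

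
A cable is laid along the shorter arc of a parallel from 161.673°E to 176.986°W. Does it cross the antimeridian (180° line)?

Naïve |-176.986 − 161.673| = 338.659° > 180°, so the shorter arc goes the other way round — across 180°.
Signed shortest Δλ = ((-176.986 − 161.673 + 180) mod 360) − 180 = 21.341°.
Going east by 21.341° from +161.673° passes through 180° before reaching -176.986°.

Yes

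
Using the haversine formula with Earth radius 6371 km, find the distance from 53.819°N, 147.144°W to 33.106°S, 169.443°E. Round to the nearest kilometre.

10528 km

Δλ = 169.443 − -147.144 = 316.587°; wrapped into (−180°, 180°]: -43.413°.
Δφ = -33.106 − 53.819 = -86.925°.
a = sin²(Δφ/2) + cos φ₁ · cos φ₂ · sin²(Δλ/2) = 0.540822.
c = 2·atan2(√a, √(1−a)) = 1.65253 rad → d = 6371·c ≈ 10528.28 km.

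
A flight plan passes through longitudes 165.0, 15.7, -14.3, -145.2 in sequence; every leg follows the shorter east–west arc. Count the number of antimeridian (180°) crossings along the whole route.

0

Leg 1: +165.0° → +15.7°, shortest Δλ = -149.3° (west) — does not cross 180°.
Leg 2: +15.7° → -14.3°, shortest Δλ = -30.0° (west) — does not cross 180°.
Leg 3: -14.3° → -145.2°, shortest Δλ = -130.9° (west) — does not cross 180°.
Total crossings: 0.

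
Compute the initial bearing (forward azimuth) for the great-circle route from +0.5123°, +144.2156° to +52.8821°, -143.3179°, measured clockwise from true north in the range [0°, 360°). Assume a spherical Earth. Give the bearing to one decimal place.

Δλ = -143.3179 − 144.2156 = -287.5335°; wrapped into (−180°, 180°]: 72.4665°.
θ = atan2( sin Δλ · cos φ₂ , cos φ₁ · sin φ₂ − sin φ₁ · cos φ₂ · cos Δλ )
  = atan2(0.57542, 0.79574) = 35.872° → normalised to [0°, 360°): 35.872°.

35.9°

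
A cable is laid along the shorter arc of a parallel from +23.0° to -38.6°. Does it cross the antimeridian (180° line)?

No

Signed shortest Δλ = ((-38.6 − 23.0 + 180) mod 360) − 180 = -61.6°.
Going west by 61.6° from +23.0° reaches -38.6° without touching 180°.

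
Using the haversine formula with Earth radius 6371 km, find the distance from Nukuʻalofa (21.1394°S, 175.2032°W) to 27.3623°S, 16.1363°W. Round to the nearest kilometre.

Δλ = -16.1363 − -175.2032 = 159.0669°.
Δφ = -27.3623 − -21.1394 = -6.2229°.
a = sin²(Δφ/2) + cos φ₁ · cos φ₂ · sin²(Δλ/2) = 0.803963.
c = 2·atan2(√a, √(1−a)) = 2.22424 rad → d = 6371·c ≈ 14170.64 km.

14171 km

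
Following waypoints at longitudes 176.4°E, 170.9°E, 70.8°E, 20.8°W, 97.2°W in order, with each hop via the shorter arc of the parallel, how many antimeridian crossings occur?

Leg 1: +176.4° → +170.9°, shortest Δλ = -5.5° (west) — does not cross 180°.
Leg 2: +170.9° → +70.8°, shortest Δλ = -100.1° (west) — does not cross 180°.
Leg 3: +70.8° → -20.8°, shortest Δλ = -91.6° (west) — does not cross 180°.
Leg 4: -20.8° → -97.2°, shortest Δλ = -76.4° (west) — does not cross 180°.
Total crossings: 0.

0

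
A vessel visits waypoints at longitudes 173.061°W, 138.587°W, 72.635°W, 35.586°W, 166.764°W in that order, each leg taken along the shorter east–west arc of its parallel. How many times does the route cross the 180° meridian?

Leg 1: -173.061° → -138.587°, shortest Δλ = 34.474° (east) — does not cross 180°.
Leg 2: -138.587° → -72.635°, shortest Δλ = 65.952° (east) — does not cross 180°.
Leg 3: -72.635° → -35.586°, shortest Δλ = 37.049° (east) — does not cross 180°.
Leg 4: -35.586° → -166.764°, shortest Δλ = -131.178° (west) — does not cross 180°.
Total crossings: 0.

0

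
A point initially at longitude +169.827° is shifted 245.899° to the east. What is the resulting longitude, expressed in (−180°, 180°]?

Start at +169.827°; shift +245.899° → +415.726°.
+415.726° lies outside (−180°, 180°]; subtract 360° → +55.726°.

+55.726°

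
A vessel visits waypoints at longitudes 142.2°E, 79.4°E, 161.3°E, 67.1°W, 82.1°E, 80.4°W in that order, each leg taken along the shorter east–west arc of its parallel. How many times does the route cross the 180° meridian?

1

Leg 1: +142.2° → +79.4°, shortest Δλ = -62.8° (west) — does not cross 180°.
Leg 2: +79.4° → +161.3°, shortest Δλ = 81.9° (east) — does not cross 180°.
Leg 3: +161.3° → -67.1°, shortest Δλ = 131.6° (east) — crosses 180°.
Leg 4: -67.1° → +82.1°, shortest Δλ = 149.2° (east) — does not cross 180°.
Leg 5: +82.1° → -80.4°, shortest Δλ = -162.5° (west) — does not cross 180°.
Total crossings: 1.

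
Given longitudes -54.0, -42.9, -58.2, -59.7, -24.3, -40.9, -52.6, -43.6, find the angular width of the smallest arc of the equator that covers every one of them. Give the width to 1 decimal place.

Sort the longitudes: -59.7°, -58.2°, -54.0°, -52.6°, -43.6°, -42.9°, -40.9°, -24.3°.
Eastward gaps between consecutive values (wrapping around): 1.5°, 4.2°, 1.4°, 9.0°, 0.7°, 2.0°, 16.6°, 324.6°.
Largest gap = 324.6° ⇒ minimal covering band is its complement: 360° − 324.6° = 35.4°.
Band runs from -59.7° eastward to -24.3°.

35.4°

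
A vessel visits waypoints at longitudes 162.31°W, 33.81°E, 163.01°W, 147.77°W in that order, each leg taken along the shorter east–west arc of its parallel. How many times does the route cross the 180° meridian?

Leg 1: -162.31° → +33.81°, shortest Δλ = -163.88° (west) — crosses 180°.
Leg 2: +33.81° → -163.01°, shortest Δλ = 163.18° (east) — crosses 180°.
Leg 3: -163.01° → -147.77°, shortest Δλ = 15.24° (east) — does not cross 180°.
Total crossings: 2.

2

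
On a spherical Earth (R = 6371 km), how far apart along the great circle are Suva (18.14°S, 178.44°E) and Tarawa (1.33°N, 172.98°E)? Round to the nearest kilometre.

Δλ = 172.98 − 178.44 = -5.46°.
Δφ = 1.33 − -18.14 = 19.47°.
a = sin²(Δφ/2) + cos φ₁ · cos φ₂ · sin²(Δλ/2) = 0.030747.
c = 2·atan2(√a, √(1−a)) = 0.35252 rad → d = 6371·c ≈ 2245.90 km.

2246 km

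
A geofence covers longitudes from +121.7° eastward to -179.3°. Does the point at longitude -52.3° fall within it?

Band width going east from +121.7° to -179.3°: ((-179.3 − 121.7) mod 360) = 59.0°.
Offset of -52.3° east of the west edge: ((-52.3 − 121.7) mod 360) = 186.0°.
186.0° > 59.0° ⇒ outside.

No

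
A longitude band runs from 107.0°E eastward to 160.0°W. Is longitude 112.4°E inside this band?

Band width going east from +107.0° to -160.0°: ((-160.0 − 107.0) mod 360) = 93.0°.
Offset of +112.4° east of the west edge: ((112.4 − 107.0) mod 360) = 5.4°.
5.4° ≤ 93.0° ⇒ inside.

Yes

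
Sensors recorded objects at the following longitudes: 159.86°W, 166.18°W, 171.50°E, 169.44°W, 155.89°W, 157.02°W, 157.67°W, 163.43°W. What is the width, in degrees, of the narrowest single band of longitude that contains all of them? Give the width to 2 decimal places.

32.61°

Sort the longitudes: -169.44°, -166.18°, -163.43°, -159.86°, -157.67°, -157.02°, -155.89°, +171.50°.
Eastward gaps between consecutive values (wrapping around): 3.26°, 2.75°, 3.57°, 2.19°, 0.65°, 1.13°, 327.39°, 19.06°.
Largest gap = 327.39° ⇒ minimal covering band is its complement: 360° − 327.39° = 32.61°.
Band runs from +171.50° eastward to -155.89°, crossing the antimeridian.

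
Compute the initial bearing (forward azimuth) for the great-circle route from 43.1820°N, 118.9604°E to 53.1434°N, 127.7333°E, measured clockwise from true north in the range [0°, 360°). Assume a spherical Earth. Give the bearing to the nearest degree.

Δλ = 127.7333 − 118.9604 = 8.7729°.
θ = atan2( sin Δλ · cos φ₂ , cos φ₁ · sin φ₂ − sin φ₁ · cos φ₂ · cos Δλ )
  = atan2(0.09148, 0.17779) = 27.229° → normalised to [0°, 360°): 27.229°.

27°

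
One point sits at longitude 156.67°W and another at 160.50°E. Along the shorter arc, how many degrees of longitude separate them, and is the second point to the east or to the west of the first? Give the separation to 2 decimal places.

Raw difference: 160.50 − -156.67 = 317.17°.
Normalise into (−180°, 180°]: 317.17° − 360° = -42.83°.
Negative ⇒ the second point lies to the west; separation 42.83°.

42.83° west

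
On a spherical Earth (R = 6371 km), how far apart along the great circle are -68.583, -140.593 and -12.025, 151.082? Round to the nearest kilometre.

Δλ = 151.082 − -140.593 = 291.675°; wrapped into (−180°, 180°]: -68.325°.
Δφ = -12.025 − -68.583 = 56.558°.
a = sin²(Δφ/2) + cos φ₁ · cos φ₂ · sin²(Δλ/2) = 0.337071.
c = 2·atan2(√a, √(1−a)) = 1.23888 rad → d = 6371·c ≈ 7892.88 km.

7893 km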